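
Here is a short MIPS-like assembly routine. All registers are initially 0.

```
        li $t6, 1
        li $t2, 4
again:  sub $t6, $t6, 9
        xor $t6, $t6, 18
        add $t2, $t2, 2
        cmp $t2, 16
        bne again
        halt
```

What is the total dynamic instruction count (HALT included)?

33

$t6=1
$t2=4
$t6=1-9=-8
$t6=(-8)^18=-22
$t2=4+2=6
cmp $t2, 16  (cmp 6,16)
bne again: taken
$t6=(-22)-9=-31
$t6=(-31)^18=-13
$t2=6+2=8
cmp $t2, 16  (cmp 8,16)
bne again: taken
$t6=(-13)-9=-22
$t6=(-22)^18=-8
$t2=8+2=10
cmp $t2, 16  (cmp 10,16)
bne again: taken
$t6=(-8)-9=-17
$t6=(-17)^18=-3
$t2=10+2=12
cmp $t2, 16  (cmp 12,16)
bne again: taken
$t6=(-3)-9=-12
$t6=(-12)^18=-26
$t2=12+2=14
cmp $t2, 16  (cmp 14,16)
bne again: taken
$t6=(-26)-9=-35
$t6=(-35)^18=-49
$t2=14+2=16
cmp $t2, 16  (cmp 16,16)
bne again: not taken
halt.
Total executed instructions: 33.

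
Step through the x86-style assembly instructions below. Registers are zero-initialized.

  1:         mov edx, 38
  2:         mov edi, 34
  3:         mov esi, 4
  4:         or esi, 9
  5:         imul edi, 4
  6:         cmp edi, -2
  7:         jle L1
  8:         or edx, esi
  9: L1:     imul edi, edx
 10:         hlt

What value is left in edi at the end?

6392

mov edx, 38 → edx=38
mov edi, 34 → edi=34
mov esi, 4 → esi=4
or esi, 9 → esi=4|9=13
imul edi, 4 → edi=34*4=136
cmp edi, -2  (cmp 136,-2)
jle L1: not taken
or edx, esi → edx=38|13=47
imul edi, edx → edi=136*47=6392
halt.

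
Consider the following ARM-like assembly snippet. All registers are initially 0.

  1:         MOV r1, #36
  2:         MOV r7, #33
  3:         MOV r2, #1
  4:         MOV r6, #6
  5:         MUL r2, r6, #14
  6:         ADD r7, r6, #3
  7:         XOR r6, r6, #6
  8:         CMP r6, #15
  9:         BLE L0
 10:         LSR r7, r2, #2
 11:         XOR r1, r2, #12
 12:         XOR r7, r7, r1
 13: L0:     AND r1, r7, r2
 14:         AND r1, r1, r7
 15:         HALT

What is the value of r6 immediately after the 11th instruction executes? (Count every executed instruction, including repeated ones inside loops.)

r1=36
r7=33
r2=1
r6=6
r2=6*14=84
r7=6+3=9
r6=6^6=0
CMP r6, #15  (cmp 0,15)
BLE L0: taken
r1=9&84=0
r1=0&9=0
After step 11: r6 = 0.

0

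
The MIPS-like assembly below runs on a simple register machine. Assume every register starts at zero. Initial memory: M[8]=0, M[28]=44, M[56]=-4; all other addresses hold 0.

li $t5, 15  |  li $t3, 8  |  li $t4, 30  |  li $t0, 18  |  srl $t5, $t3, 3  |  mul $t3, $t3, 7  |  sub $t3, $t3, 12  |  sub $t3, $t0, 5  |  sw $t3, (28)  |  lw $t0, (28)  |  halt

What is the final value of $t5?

1

after li $t5, 15: $t5=15
after li $t3, 8: $t3=8
after li $t4, 30: $t4=30
after li $t0, 18: $t0=18
after srl $t5, $t3, 3: $t5=8>>3=1
after mul $t3, $t3, 7: $t3=8*7=56
after sub $t3, $t3, 12: $t3=56-12=44
after sub $t3, $t0, 5: $t3=18-5=13
sw $t3, (28) → M[28]=13
after lw $t0, (28): $t0=M[28]=13
halt.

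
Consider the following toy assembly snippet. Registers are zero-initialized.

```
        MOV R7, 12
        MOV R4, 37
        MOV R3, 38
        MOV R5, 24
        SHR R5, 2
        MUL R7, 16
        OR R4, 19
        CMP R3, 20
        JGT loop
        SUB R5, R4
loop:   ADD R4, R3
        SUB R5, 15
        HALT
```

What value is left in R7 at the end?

192

R7=12
R4=37
R3=38
R5=24
R5=24>>2=6
R7=12*16=192
R4=37|19=55
CMP R3, 20  (cmp 38,20)
JGT loop: taken
R4=55+38=93
R5=6-15=-9
halt.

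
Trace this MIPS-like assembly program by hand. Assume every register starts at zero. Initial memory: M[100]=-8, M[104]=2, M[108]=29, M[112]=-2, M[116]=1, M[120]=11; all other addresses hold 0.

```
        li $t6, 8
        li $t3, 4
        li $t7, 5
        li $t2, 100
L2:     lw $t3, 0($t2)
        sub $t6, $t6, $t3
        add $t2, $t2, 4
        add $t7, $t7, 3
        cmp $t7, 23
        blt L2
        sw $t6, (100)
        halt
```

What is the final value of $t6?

$t6=8
$t3=4
$t7=5
$t2=100
$t3=M[100]=-8
$t6=8-(-8)=16
$t2=100+4=104
$t7=5+3=8
cmp $t7, 23  (cmp 8,23)
blt L2: taken
$t3=M[104]=2
$t6=16-2=14
$t2=104+4=108
$t7=8+3=11
cmp $t7, 23  (cmp 11,23)
blt L2: taken
$t3=M[108]=29
$t6=14-29=-15
$t2=108+4=112
$t7=11+3=14
cmp $t7, 23  (cmp 14,23)
blt L2: taken
$t3=M[112]=-2
$t6=(-15)-(-2)=-13
$t2=112+4=116
$t7=14+3=17
cmp $t7, 23  (cmp 17,23)
blt L2: taken
$t3=M[116]=1
$t6=(-13)-1=-14
$t2=116+4=120
$t7=17+3=20
cmp $t7, 23  (cmp 20,23)
blt L2: taken
$t3=M[120]=11
$t6=(-14)-11=-25
$t2=120+4=124
$t7=20+3=23
cmp $t7, 23  (cmp 23,23)
blt L2: not taken
sw $t6, (100) → M[100]=-25
halt.

-25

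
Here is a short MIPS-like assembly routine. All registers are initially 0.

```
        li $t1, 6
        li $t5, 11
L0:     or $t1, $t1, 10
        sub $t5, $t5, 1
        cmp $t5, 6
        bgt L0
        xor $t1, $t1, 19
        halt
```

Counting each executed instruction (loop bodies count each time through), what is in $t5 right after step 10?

li $t1, 6 → $t1=6
li $t5, 11 → $t5=11
or $t1, $t1, 10 → $t1=6|10=14
sub $t5, $t5, 1 → $t5=11-1=10
cmp $t5, 6  (cmp 10,6)
bgt L0: taken
or $t1, $t1, 10 → $t1=14|10=14
sub $t5, $t5, 1 → $t5=10-1=9
cmp $t5, 6  (cmp 9,6)
bgt L0: taken
After step 10: $t5 = 9.

9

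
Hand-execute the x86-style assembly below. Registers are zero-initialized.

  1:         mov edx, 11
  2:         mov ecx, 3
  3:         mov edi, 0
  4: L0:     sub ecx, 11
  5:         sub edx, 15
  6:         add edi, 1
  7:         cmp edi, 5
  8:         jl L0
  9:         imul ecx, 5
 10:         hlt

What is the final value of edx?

edx=11
ecx=3
edi=0
ecx=3-11=-8
edx=11-15=-4
edi=0+1=1
cmp edi, 5  (cmp 1,5)
jl L0: taken
ecx=(-8)-11=-19
edx=(-4)-15=-19
edi=1+1=2
cmp edi, 5  (cmp 2,5)
jl L0: taken
ecx=(-19)-11=-30
edx=(-19)-15=-34
edi=2+1=3
cmp edi, 5  (cmp 3,5)
jl L0: taken
ecx=(-30)-11=-41
edx=(-34)-15=-49
edi=3+1=4
cmp edi, 5  (cmp 4,5)
jl L0: taken
ecx=(-41)-11=-52
edx=(-49)-15=-64
edi=4+1=5
cmp edi, 5  (cmp 5,5)
jl L0: not taken
ecx=(-52)*5=-260
halt.

-64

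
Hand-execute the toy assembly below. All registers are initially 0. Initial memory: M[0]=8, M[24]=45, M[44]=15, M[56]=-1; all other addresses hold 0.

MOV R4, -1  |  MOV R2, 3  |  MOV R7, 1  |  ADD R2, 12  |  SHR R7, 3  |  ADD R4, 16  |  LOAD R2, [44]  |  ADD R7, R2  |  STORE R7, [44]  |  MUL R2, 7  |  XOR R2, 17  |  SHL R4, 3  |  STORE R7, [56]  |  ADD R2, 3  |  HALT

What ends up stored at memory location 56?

15

after MOV R4, -1: R4=-1
after MOV R2, 3: R2=3
after MOV R7, 1: R7=1
after ADD R2, 12: R2=3+12=15
after SHR R7, 3: R7=1>>3=0
after ADD R4, 16: R4=(-1)+16=15
after LOAD R2, [44]: R2=M[44]=15
after ADD R7, R2: R7=0+15=15
STORE R7, [44] → M[44]=15
after MUL R2, 7: R2=15*7=105
after XOR R2, 17: R2=105^17=120
after SHL R4, 3: R4=15<<3=120
STORE R7, [56] → M[56]=15
after ADD R2, 3: R2=120+3=123
halt.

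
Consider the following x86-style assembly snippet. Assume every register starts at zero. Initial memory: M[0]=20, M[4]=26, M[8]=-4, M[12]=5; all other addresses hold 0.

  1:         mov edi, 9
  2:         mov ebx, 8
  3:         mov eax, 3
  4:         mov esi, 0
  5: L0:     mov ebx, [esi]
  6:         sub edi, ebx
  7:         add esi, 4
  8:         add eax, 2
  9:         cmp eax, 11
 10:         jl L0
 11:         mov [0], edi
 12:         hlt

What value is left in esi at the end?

16

after mov edi, 9: edi=9
after mov ebx, 8: ebx=8
after mov eax, 3: eax=3
after mov esi, 0: esi=0
after mov ebx, [esi]: ebx=M[0]=20
after sub edi, ebx: edi=9-20=-11
after add esi, 4: esi=0+4=4
after add eax, 2: eax=3+2=5
cmp eax, 11  (cmp 5,11)
jl L0: taken
after mov ebx, [esi]: ebx=M[4]=26
after sub edi, ebx: edi=(-11)-26=-37
after add esi, 4: esi=4+4=8
after add eax, 2: eax=5+2=7
cmp eax, 11  (cmp 7,11)
jl L0: taken
after mov ebx, [esi]: ebx=M[8]=-4
after sub edi, ebx: edi=(-37)-(-4)=-33
after add esi, 4: esi=8+4=12
after add eax, 2: eax=7+2=9
cmp eax, 11  (cmp 9,11)
jl L0: taken
after mov ebx, [esi]: ebx=M[12]=5
after sub edi, ebx: edi=(-33)-5=-38
after add esi, 4: esi=12+4=16
after add eax, 2: eax=9+2=11
cmp eax, 11  (cmp 11,11)
jl L0: not taken
mov [0], edi → M[0]=-38
halt.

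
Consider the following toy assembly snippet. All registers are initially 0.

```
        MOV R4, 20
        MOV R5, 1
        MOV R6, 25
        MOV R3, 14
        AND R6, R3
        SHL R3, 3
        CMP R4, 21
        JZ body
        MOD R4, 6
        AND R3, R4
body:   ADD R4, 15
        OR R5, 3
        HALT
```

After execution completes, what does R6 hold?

8

R4=20
R5=1
R6=25
R3=14
R6=25&14=8
R3=14<<3=112
CMP R4, 21  (cmp 20,21)
JZ body: not taken
R4=20%6=2
R3=112&2=0
R4=2+15=17
R5=1|3=3
halt.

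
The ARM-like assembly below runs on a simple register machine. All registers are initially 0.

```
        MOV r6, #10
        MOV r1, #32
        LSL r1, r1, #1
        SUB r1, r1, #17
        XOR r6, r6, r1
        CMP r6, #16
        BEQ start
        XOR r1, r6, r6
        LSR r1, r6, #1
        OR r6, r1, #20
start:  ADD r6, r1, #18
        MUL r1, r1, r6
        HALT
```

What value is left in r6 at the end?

36

r6=10
r1=32
r1=32<<1=64
r1=64-17=47
r6=10^47=37
CMP r6, #16  (cmp 37,16)
BEQ start: not taken
r1=37^37=0
r1=37>>1=18
r6=18|20=22
r6=18+18=36
r1=18*36=648
halt.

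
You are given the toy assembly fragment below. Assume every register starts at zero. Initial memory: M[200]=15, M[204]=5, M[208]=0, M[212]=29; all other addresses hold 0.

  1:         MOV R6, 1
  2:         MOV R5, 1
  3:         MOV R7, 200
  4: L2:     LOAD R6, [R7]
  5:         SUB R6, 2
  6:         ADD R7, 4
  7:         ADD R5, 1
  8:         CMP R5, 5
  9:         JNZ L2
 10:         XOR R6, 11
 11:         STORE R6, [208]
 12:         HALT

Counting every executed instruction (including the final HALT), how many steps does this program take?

30

MOV R6, 1 → R6=1
MOV R5, 1 → R5=1
MOV R7, 200 → R7=200
LOAD R6, [R7] → R6=M[200]=15
SUB R6, 2 → R6=15-2=13
ADD R7, 4 → R7=200+4=204
ADD R5, 1 → R5=1+1=2
CMP R5, 5  (cmp 2,5)
JNZ L2: taken
LOAD R6, [R7] → R6=M[204]=5
SUB R6, 2 → R6=5-2=3
ADD R7, 4 → R7=204+4=208
ADD R5, 1 → R5=2+1=3
CMP R5, 5  (cmp 3,5)
JNZ L2: taken
LOAD R6, [R7] → R6=M[208]=0
SUB R6, 2 → R6=0-2=-2
ADD R7, 4 → R7=208+4=212
ADD R5, 1 → R5=3+1=4
CMP R5, 5  (cmp 4,5)
JNZ L2: taken
LOAD R6, [R7] → R6=M[212]=29
SUB R6, 2 → R6=29-2=27
ADD R7, 4 → R7=212+4=216
ADD R5, 1 → R5=4+1=5
CMP R5, 5  (cmp 5,5)
JNZ L2: not taken
XOR R6, 11 → R6=27^11=16
STORE R6, [208] → M[208]=16
halt.
Total executed instructions: 30.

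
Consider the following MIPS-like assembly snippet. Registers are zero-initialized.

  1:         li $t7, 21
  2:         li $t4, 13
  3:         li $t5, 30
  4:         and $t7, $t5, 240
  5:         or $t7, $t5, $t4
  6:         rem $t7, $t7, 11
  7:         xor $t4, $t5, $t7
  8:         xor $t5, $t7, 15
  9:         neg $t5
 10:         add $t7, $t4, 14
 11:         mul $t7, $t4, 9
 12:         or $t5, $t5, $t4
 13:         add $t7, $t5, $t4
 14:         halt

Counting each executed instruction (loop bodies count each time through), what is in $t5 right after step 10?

after li $t7, 21: $t7=21
after li $t4, 13: $t4=13
after li $t5, 30: $t5=30
after and $t7, $t5, 240: $t7=30&240=16
after or $t7, $t5, $t4: $t7=30|13=31
after rem $t7, $t7, 11: $t7=31%11=9
after xor $t4, $t5, $t7: $t4=30^9=23
after xor $t5, $t7, 15: $t5=9^15=6
after neg $t5: $t5=-(6)=-6
after add $t7, $t4, 14: $t7=23+14=37
After step 10: $t5 = -6.

-6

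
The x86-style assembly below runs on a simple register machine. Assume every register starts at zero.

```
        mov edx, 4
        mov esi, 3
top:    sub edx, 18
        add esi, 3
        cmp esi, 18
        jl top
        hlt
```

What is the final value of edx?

-86

after mov edx, 4: edx=4
after mov esi, 3: esi=3
after sub edx, 18: edx=4-18=-14
after add esi, 3: esi=3+3=6
cmp esi, 18  (cmp 6,18)
jl top: taken
after sub edx, 18: edx=(-14)-18=-32
after add esi, 3: esi=6+3=9
cmp esi, 18  (cmp 9,18)
jl top: taken
after sub edx, 18: edx=(-32)-18=-50
after add esi, 3: esi=9+3=12
cmp esi, 18  (cmp 12,18)
jl top: taken
after sub edx, 18: edx=(-50)-18=-68
after add esi, 3: esi=12+3=15
cmp esi, 18  (cmp 15,18)
jl top: taken
after sub edx, 18: edx=(-68)-18=-86
after add esi, 3: esi=15+3=18
cmp esi, 18  (cmp 18,18)
jl top: not taken
halt.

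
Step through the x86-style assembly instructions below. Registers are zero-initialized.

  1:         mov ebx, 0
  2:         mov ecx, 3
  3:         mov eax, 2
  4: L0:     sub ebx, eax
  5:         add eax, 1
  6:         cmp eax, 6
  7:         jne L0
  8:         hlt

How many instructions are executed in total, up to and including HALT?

after mov ebx, 0: ebx=0
after mov ecx, 3: ecx=3
after mov eax, 2: eax=2
after sub ebx, eax: ebx=0-2=-2
after add eax, 1: eax=2+1=3
cmp eax, 6  (cmp 3,6)
jne L0: taken
after sub ebx, eax: ebx=(-2)-3=-5
after add eax, 1: eax=3+1=4
cmp eax, 6  (cmp 4,6)
jne L0: taken
after sub ebx, eax: ebx=(-5)-4=-9
after add eax, 1: eax=4+1=5
cmp eax, 6  (cmp 5,6)
jne L0: taken
after sub ebx, eax: ebx=(-9)-5=-14
after add eax, 1: eax=5+1=6
cmp eax, 6  (cmp 6,6)
jne L0: not taken
halt.
Total executed instructions: 20.

20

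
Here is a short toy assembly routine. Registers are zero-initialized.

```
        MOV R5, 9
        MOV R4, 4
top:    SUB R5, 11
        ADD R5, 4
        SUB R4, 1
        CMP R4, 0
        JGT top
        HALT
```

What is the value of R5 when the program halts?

R5=9
R4=4
R5=9-11=-2
R5=(-2)+4=2
R4=4-1=3
CMP R4, 0  (cmp 3,0)
JGT top: taken
R5=2-11=-9
R5=(-9)+4=-5
R4=3-1=2
CMP R4, 0  (cmp 2,0)
JGT top: taken
R5=(-5)-11=-16
R5=(-16)+4=-12
R4=2-1=1
CMP R4, 0  (cmp 1,0)
JGT top: taken
R5=(-12)-11=-23
R5=(-23)+4=-19
R4=1-1=0
CMP R4, 0  (cmp 0,0)
JGT top: not taken
halt.

-19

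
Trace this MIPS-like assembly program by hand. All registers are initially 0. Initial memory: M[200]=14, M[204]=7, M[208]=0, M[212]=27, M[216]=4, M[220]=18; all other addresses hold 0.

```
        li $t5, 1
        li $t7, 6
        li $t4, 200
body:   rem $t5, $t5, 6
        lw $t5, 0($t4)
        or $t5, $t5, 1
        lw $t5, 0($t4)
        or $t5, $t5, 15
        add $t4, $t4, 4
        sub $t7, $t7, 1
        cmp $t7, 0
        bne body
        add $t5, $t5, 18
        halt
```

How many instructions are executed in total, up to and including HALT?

59

li $t5, 1 → $t5=1
li $t7, 6 → $t7=6
li $t4, 200 → $t4=200
rem $t5, $t5, 6 → $t5=1%6=1
lw $t5, 0($t4) → $t5=M[200]=14
or $t5, $t5, 1 → $t5=14|1=15
lw $t5, 0($t4) → $t5=M[200]=14
or $t5, $t5, 15 → $t5=14|15=15
add $t4, $t4, 4 → $t4=200+4=204
sub $t7, $t7, 1 → $t7=6-1=5
cmp $t7, 0  (cmp 5,0)
bne body: taken
rem $t5, $t5, 6 → $t5=15%6=3
lw $t5, 0($t4) → $t5=M[204]=7
or $t5, $t5, 1 → $t5=7|1=7
lw $t5, 0($t4) → $t5=M[204]=7
or $t5, $t5, 15 → $t5=7|15=15
add $t4, $t4, 4 → $t4=204+4=208
sub $t7, $t7, 1 → $t7=5-1=4
cmp $t7, 0  (cmp 4,0)
bne body: taken
rem $t5, $t5, 6 → $t5=15%6=3
lw $t5, 0($t4) → $t5=M[208]=0
or $t5, $t5, 1 → $t5=0|1=1
lw $t5, 0($t4) → $t5=M[208]=0
or $t5, $t5, 15 → $t5=0|15=15
add $t4, $t4, 4 → $t4=208+4=212
sub $t7, $t7, 1 → $t7=4-1=3
cmp $t7, 0  (cmp 3,0)
bne body: taken
rem $t5, $t5, 6 → $t5=15%6=3
lw $t5, 0($t4) → $t5=M[212]=27
or $t5, $t5, 1 → $t5=27|1=27
lw $t5, 0($t4) → $t5=M[212]=27
or $t5, $t5, 15 → $t5=27|15=31
add $t4, $t4, 4 → $t4=212+4=216
sub $t7, $t7, 1 → $t7=3-1=2
cmp $t7, 0  (cmp 2,0)
bne body: taken
rem $t5, $t5, 6 → $t5=31%6=1
lw $t5, 0($t4) → $t5=M[216]=4
or $t5, $t5, 1 → $t5=4|1=5
lw $t5, 0($t4) → $t5=M[216]=4
or $t5, $t5, 15 → $t5=4|15=15
add $t4, $t4, 4 → $t4=216+4=220
sub $t7, $t7, 1 → $t7=2-1=1
cmp $t7, 0  (cmp 1,0)
bne body: taken
rem $t5, $t5, 6 → $t5=15%6=3
lw $t5, 0($t4) → $t5=M[220]=18
or $t5, $t5, 1 → $t5=18|1=19
lw $t5, 0($t4) → $t5=M[220]=18
or $t5, $t5, 15 → $t5=18|15=31
add $t4, $t4, 4 → $t4=220+4=224
sub $t7, $t7, 1 → $t7=1-1=0
cmp $t7, 0  (cmp 0,0)
bne body: not taken
add $t5, $t5, 18 → $t5=31+18=49
halt.
Total executed instructions: 59.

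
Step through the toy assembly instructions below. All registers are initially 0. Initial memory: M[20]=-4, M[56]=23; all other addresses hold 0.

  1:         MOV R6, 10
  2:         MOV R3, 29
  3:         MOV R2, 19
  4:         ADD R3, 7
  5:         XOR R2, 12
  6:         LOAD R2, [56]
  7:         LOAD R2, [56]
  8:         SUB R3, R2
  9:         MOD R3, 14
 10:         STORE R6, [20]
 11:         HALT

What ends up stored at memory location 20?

10

MOV R6, 10 → R6=10
MOV R3, 29 → R3=29
MOV R2, 19 → R2=19
ADD R3, 7 → R3=29+7=36
XOR R2, 12 → R2=19^12=31
LOAD R2, [56] → R2=M[56]=23
LOAD R2, [56] → R2=M[56]=23
SUB R3, R2 → R3=36-23=13
MOD R3, 14 → R3=13%14=13
STORE R6, [20] → M[20]=10
halt.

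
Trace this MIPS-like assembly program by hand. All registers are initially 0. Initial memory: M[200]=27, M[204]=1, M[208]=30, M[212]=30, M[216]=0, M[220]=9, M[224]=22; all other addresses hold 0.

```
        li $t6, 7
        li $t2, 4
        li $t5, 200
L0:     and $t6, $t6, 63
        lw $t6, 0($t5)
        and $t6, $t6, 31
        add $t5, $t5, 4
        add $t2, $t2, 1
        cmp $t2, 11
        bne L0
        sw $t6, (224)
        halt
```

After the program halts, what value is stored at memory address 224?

22

li $t6, 7 → $t6=7
li $t2, 4 → $t2=4
li $t5, 200 → $t5=200
and $t6, $t6, 63 → $t6=7&63=7
lw $t6, 0($t5) → $t6=M[200]=27
and $t6, $t6, 31 → $t6=27&31=27
add $t5, $t5, 4 → $t5=200+4=204
add $t2, $t2, 1 → $t2=4+1=5
cmp $t2, 11  (cmp 5,11)
bne L0: taken
and $t6, $t6, 63 → $t6=27&63=27
lw $t6, 0($t5) → $t6=M[204]=1
and $t6, $t6, 31 → $t6=1&31=1
add $t5, $t5, 4 → $t5=204+4=208
add $t2, $t2, 1 → $t2=5+1=6
cmp $t2, 11  (cmp 6,11)
bne L0: taken
and $t6, $t6, 63 → $t6=1&63=1
lw $t6, 0($t5) → $t6=M[208]=30
and $t6, $t6, 31 → $t6=30&31=30
add $t5, $t5, 4 → $t5=208+4=212
add $t2, $t2, 1 → $t2=6+1=7
cmp $t2, 11  (cmp 7,11)
bne L0: taken
and $t6, $t6, 63 → $t6=30&63=30
lw $t6, 0($t5) → $t6=M[212]=30
and $t6, $t6, 31 → $t6=30&31=30
add $t5, $t5, 4 → $t5=212+4=216
add $t2, $t2, 1 → $t2=7+1=8
cmp $t2, 11  (cmp 8,11)
bne L0: taken
and $t6, $t6, 63 → $t6=30&63=30
lw $t6, 0($t5) → $t6=M[216]=0
and $t6, $t6, 31 → $t6=0&31=0
add $t5, $t5, 4 → $t5=216+4=220
add $t2, $t2, 1 → $t2=8+1=9
cmp $t2, 11  (cmp 9,11)
bne L0: taken
and $t6, $t6, 63 → $t6=0&63=0
lw $t6, 0($t5) → $t6=M[220]=9
and $t6, $t6, 31 → $t6=9&31=9
add $t5, $t5, 4 → $t5=220+4=224
add $t2, $t2, 1 → $t2=9+1=10
cmp $t2, 11  (cmp 10,11)
bne L0: taken
and $t6, $t6, 63 → $t6=9&63=9
lw $t6, 0($t5) → $t6=M[224]=22
and $t6, $t6, 31 → $t6=22&31=22
add $t5, $t5, 4 → $t5=224+4=228
add $t2, $t2, 1 → $t2=10+1=11
cmp $t2, 11  (cmp 11,11)
bne L0: not taken
sw $t6, (224) → M[224]=22
halt.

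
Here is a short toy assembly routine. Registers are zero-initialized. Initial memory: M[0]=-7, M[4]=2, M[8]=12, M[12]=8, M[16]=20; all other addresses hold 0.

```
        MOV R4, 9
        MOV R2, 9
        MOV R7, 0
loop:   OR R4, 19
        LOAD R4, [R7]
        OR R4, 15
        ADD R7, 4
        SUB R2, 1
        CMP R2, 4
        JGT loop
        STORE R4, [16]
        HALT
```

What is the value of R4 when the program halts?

R4=9
R2=9
R7=0
R4=9|19=27
R4=M[0]=-7
R4=(-7)|15=-1
R7=0+4=4
R2=9-1=8
CMP R2, 4  (cmp 8,4)
JGT loop: taken
R4=(-1)|19=-1
R4=M[4]=2
R4=2|15=15
R7=4+4=8
R2=8-1=7
CMP R2, 4  (cmp 7,4)
JGT loop: taken
R4=15|19=31
R4=M[8]=12
R4=12|15=15
R7=8+4=12
R2=7-1=6
CMP R2, 4  (cmp 6,4)
JGT loop: taken
R4=15|19=31
R4=M[12]=8
R4=8|15=15
R7=12+4=16
R2=6-1=5
CMP R2, 4  (cmp 5,4)
JGT loop: taken
R4=15|19=31
R4=M[16]=20
R4=20|15=31
R7=16+4=20
R2=5-1=4
CMP R2, 4  (cmp 4,4)
JGT loop: not taken
STORE R4, [16] → M[16]=31
halt.

31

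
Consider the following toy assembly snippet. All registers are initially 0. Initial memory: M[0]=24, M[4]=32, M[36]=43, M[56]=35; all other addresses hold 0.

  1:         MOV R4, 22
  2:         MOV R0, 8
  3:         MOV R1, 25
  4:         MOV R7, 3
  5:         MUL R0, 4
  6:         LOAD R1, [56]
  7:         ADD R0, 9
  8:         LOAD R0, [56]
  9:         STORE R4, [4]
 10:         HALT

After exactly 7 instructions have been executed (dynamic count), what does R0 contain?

41

MOV R4, 22 → R4=22
MOV R0, 8 → R0=8
MOV R1, 25 → R1=25
MOV R7, 3 → R7=3
MUL R0, 4 → R0=8*4=32
LOAD R1, [56] → R1=M[56]=35
ADD R0, 9 → R0=32+9=41
After step 7: R0 = 41.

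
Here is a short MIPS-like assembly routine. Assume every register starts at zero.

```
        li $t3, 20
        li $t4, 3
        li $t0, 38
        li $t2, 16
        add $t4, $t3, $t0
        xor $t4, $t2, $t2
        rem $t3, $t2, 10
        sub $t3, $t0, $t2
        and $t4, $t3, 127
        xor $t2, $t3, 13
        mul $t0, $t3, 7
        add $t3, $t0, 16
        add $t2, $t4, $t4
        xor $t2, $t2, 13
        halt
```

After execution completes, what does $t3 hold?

170

after li $t3, 20: $t3=20
after li $t4, 3: $t4=3
after li $t0, 38: $t0=38
after li $t2, 16: $t2=16
after add $t4, $t3, $t0: $t4=20+38=58
after xor $t4, $t2, $t2: $t4=16^16=0
after rem $t3, $t2, 10: $t3=16%10=6
after sub $t3, $t0, $t2: $t3=38-16=22
after and $t4, $t3, 127: $t4=22&127=22
after xor $t2, $t3, 13: $t2=22^13=27
after mul $t0, $t3, 7: $t0=22*7=154
after add $t3, $t0, 16: $t3=154+16=170
after add $t2, $t4, $t4: $t2=22+22=44
after xor $t2, $t2, 13: $t2=44^13=33
halt.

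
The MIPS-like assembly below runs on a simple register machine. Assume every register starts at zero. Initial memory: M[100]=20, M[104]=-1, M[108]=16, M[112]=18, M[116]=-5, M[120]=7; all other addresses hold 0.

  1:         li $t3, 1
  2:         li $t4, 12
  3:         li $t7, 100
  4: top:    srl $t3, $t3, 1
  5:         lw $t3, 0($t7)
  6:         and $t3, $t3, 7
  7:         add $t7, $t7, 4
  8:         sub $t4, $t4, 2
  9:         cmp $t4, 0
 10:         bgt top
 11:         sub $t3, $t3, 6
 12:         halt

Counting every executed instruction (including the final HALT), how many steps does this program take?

after li $t3, 1: $t3=1
after li $t4, 12: $t4=12
after li $t7, 100: $t7=100
after srl $t3, $t3, 1: $t3=1>>1=0
after lw $t3, 0($t7): $t3=M[100]=20
after and $t3, $t3, 7: $t3=20&7=4
after add $t7, $t7, 4: $t7=100+4=104
after sub $t4, $t4, 2: $t4=12-2=10
cmp $t4, 0  (cmp 10,0)
bgt top: taken
after srl $t3, $t3, 1: $t3=4>>1=2
after lw $t3, 0($t7): $t3=M[104]=-1
after and $t3, $t3, 7: $t3=(-1)&7=7
after add $t7, $t7, 4: $t7=104+4=108
after sub $t4, $t4, 2: $t4=10-2=8
cmp $t4, 0  (cmp 8,0)
bgt top: taken
after srl $t3, $t3, 1: $t3=7>>1=3
after lw $t3, 0($t7): $t3=M[108]=16
after and $t3, $t3, 7: $t3=16&7=0
after add $t7, $t7, 4: $t7=108+4=112
after sub $t4, $t4, 2: $t4=8-2=6
cmp $t4, 0  (cmp 6,0)
bgt top: taken
after srl $t3, $t3, 1: $t3=0>>1=0
after lw $t3, 0($t7): $t3=M[112]=18
after and $t3, $t3, 7: $t3=18&7=2
after add $t7, $t7, 4: $t7=112+4=116
after sub $t4, $t4, 2: $t4=6-2=4
cmp $t4, 0  (cmp 4,0)
bgt top: taken
after srl $t3, $t3, 1: $t3=2>>1=1
after lw $t3, 0($t7): $t3=M[116]=-5
after and $t3, $t3, 7: $t3=(-5)&7=3
after add $t7, $t7, 4: $t7=116+4=120
after sub $t4, $t4, 2: $t4=4-2=2
cmp $t4, 0  (cmp 2,0)
bgt top: taken
after srl $t3, $t3, 1: $t3=3>>1=1
after lw $t3, 0($t7): $t3=M[120]=7
after and $t3, $t3, 7: $t3=7&7=7
after add $t7, $t7, 4: $t7=120+4=124
after sub $t4, $t4, 2: $t4=2-2=0
cmp $t4, 0  (cmp 0,0)
bgt top: not taken
after sub $t3, $t3, 6: $t3=7-6=1
halt.
Total executed instructions: 47.

47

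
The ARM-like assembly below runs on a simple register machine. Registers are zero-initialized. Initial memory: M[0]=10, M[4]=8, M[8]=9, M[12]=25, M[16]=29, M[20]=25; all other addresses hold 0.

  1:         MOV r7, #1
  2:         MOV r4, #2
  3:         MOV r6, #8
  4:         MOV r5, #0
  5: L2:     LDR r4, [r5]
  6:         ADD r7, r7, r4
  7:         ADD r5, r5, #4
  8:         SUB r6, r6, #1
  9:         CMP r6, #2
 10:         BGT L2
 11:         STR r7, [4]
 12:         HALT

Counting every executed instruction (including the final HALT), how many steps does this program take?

MOV r7, #1 → r7=1
MOV r4, #2 → r4=2
MOV r6, #8 → r6=8
MOV r5, #0 → r5=0
LDR r4, [r5] → r4=M[0]=10
ADD r7, r7, r4 → r7=1+10=11
ADD r5, r5, #4 → r5=0+4=4
SUB r6, r6, #1 → r6=8-1=7
CMP r6, #2  (cmp 7,2)
BGT L2: taken
LDR r4, [r5] → r4=M[4]=8
ADD r7, r7, r4 → r7=11+8=19
ADD r5, r5, #4 → r5=4+4=8
SUB r6, r6, #1 → r6=7-1=6
CMP r6, #2  (cmp 6,2)
BGT L2: taken
LDR r4, [r5] → r4=M[8]=9
ADD r7, r7, r4 → r7=19+9=28
ADD r5, r5, #4 → r5=8+4=12
SUB r6, r6, #1 → r6=6-1=5
CMP r6, #2  (cmp 5,2)
BGT L2: taken
LDR r4, [r5] → r4=M[12]=25
ADD r7, r7, r4 → r7=28+25=53
ADD r5, r5, #4 → r5=12+4=16
SUB r6, r6, #1 → r6=5-1=4
CMP r6, #2  (cmp 4,2)
BGT L2: taken
LDR r4, [r5] → r4=M[16]=29
ADD r7, r7, r4 → r7=53+29=82
ADD r5, r5, #4 → r5=16+4=20
SUB r6, r6, #1 → r6=4-1=3
CMP r6, #2  (cmp 3,2)
BGT L2: taken
LDR r4, [r5] → r4=M[20]=25
ADD r7, r7, r4 → r7=82+25=107
ADD r5, r5, #4 → r5=20+4=24
SUB r6, r6, #1 → r6=3-1=2
CMP r6, #2  (cmp 2,2)
BGT L2: not taken
STR r7, [4] → M[4]=107
halt.
Total executed instructions: 42.

42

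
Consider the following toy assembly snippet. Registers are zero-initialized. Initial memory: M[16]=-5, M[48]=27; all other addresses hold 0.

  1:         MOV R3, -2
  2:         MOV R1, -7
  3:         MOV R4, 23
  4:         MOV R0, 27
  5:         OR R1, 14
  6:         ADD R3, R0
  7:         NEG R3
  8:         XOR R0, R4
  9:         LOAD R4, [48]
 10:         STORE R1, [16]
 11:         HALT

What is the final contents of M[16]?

-1

MOV R3, -2 → R3=-2
MOV R1, -7 → R1=-7
MOV R4, 23 → R4=23
MOV R0, 27 → R0=27
OR R1, 14 → R1=(-7)|14=-1
ADD R3, R0 → R3=(-2)+27=25
NEG R3 → R3=-(25)=-25
XOR R0, R4 → R0=27^23=12
LOAD R4, [48] → R4=M[48]=27
STORE R1, [16] → M[16]=-1
halt.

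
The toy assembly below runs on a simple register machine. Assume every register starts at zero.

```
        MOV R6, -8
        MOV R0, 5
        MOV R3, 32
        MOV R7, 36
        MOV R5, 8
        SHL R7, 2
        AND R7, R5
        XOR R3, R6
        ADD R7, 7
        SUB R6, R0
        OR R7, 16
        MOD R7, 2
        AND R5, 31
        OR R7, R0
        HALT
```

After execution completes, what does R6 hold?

after MOV R6, -8: R6=-8
after MOV R0, 5: R0=5
after MOV R3, 32: R3=32
after MOV R7, 36: R7=36
after MOV R5, 8: R5=8
after SHL R7, 2: R7=36<<2=144
after AND R7, R5: R7=144&8=0
after XOR R3, R6: R3=32^(-8)=-40
after ADD R7, 7: R7=0+7=7
after SUB R6, R0: R6=(-8)-5=-13
after OR R7, 16: R7=7|16=23
after MOD R7, 2: R7=23%2=1
after AND R5, 31: R5=8&31=8
after OR R7, R0: R7=1|5=5
halt.

-13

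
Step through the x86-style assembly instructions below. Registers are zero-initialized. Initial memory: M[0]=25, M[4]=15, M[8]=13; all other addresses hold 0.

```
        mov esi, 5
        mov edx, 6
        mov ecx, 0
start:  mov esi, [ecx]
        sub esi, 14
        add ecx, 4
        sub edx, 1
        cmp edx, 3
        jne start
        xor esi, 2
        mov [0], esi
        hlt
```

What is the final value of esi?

-3

after mov esi, 5: esi=5
after mov edx, 6: edx=6
after mov ecx, 0: ecx=0
after mov esi, [ecx]: esi=M[0]=25
after sub esi, 14: esi=25-14=11
after add ecx, 4: ecx=0+4=4
after sub edx, 1: edx=6-1=5
cmp edx, 3  (cmp 5,3)
jne start: taken
after mov esi, [ecx]: esi=M[4]=15
after sub esi, 14: esi=15-14=1
after add ecx, 4: ecx=4+4=8
after sub edx, 1: edx=5-1=4
cmp edx, 3  (cmp 4,3)
jne start: taken
after mov esi, [ecx]: esi=M[8]=13
after sub esi, 14: esi=13-14=-1
after add ecx, 4: ecx=8+4=12
after sub edx, 1: edx=4-1=3
cmp edx, 3  (cmp 3,3)
jne start: not taken
after xor esi, 2: esi=(-1)^2=-3
mov [0], esi → M[0]=-3
halt.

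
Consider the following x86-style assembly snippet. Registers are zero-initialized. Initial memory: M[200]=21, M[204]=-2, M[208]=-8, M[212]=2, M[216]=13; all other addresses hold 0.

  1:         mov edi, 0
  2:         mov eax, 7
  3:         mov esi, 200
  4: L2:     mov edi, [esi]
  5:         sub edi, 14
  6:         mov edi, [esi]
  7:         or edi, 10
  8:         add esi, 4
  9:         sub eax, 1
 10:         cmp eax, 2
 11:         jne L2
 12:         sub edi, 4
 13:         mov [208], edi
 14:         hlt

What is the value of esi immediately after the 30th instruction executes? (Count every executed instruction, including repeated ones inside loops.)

212

edi=0
eax=7
esi=200
edi=M[200]=21
edi=21-14=7
edi=M[200]=21
edi=21|10=31
esi=200+4=204
eax=7-1=6
cmp eax, 2  (cmp 6,2)
jne L2: taken
edi=M[204]=-2
edi=(-2)-14=-16
edi=M[204]=-2
edi=(-2)|10=-2
esi=204+4=208
eax=6-1=5
cmp eax, 2  (cmp 5,2)
jne L2: taken
edi=M[208]=-8
edi=(-8)-14=-22
edi=M[208]=-8
edi=(-8)|10=-6
esi=208+4=212
eax=5-1=4
cmp eax, 2  (cmp 4,2)
jne L2: taken
edi=M[212]=2
edi=2-14=-12
edi=M[212]=2
After step 30: esi = 212.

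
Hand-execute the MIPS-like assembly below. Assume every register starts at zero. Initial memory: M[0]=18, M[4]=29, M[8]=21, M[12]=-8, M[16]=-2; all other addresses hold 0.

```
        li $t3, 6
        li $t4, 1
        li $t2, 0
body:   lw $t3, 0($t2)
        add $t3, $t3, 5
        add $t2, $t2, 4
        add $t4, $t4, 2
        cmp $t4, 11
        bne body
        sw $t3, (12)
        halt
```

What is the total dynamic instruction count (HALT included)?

li $t3, 6 → $t3=6
li $t4, 1 → $t4=1
li $t2, 0 → $t2=0
lw $t3, 0($t2) → $t3=M[0]=18
add $t3, $t3, 5 → $t3=18+5=23
add $t2, $t2, 4 → $t2=0+4=4
add $t4, $t4, 2 → $t4=1+2=3
cmp $t4, 11  (cmp 3,11)
bne body: taken
lw $t3, 0($t2) → $t3=M[4]=29
add $t3, $t3, 5 → $t3=29+5=34
add $t2, $t2, 4 → $t2=4+4=8
add $t4, $t4, 2 → $t4=3+2=5
cmp $t4, 11  (cmp 5,11)
bne body: taken
lw $t3, 0($t2) → $t3=M[8]=21
add $t3, $t3, 5 → $t3=21+5=26
add $t2, $t2, 4 → $t2=8+4=12
add $t4, $t4, 2 → $t4=5+2=7
cmp $t4, 11  (cmp 7,11)
bne body: taken
lw $t3, 0($t2) → $t3=M[12]=-8
add $t3, $t3, 5 → $t3=(-8)+5=-3
add $t2, $t2, 4 → $t2=12+4=16
add $t4, $t4, 2 → $t4=7+2=9
cmp $t4, 11  (cmp 9,11)
bne body: taken
lw $t3, 0($t2) → $t3=M[16]=-2
add $t3, $t3, 5 → $t3=(-2)+5=3
add $t2, $t2, 4 → $t2=16+4=20
add $t4, $t4, 2 → $t4=9+2=11
cmp $t4, 11  (cmp 11,11)
bne body: not taken
sw $t3, (12) → M[12]=3
halt.
Total executed instructions: 35.

35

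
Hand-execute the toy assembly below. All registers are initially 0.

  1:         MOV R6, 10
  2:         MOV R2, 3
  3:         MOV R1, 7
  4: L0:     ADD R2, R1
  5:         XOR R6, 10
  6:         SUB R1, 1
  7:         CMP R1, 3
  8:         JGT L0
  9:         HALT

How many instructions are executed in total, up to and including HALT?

24

after MOV R6, 10: R6=10
after MOV R2, 3: R2=3
after MOV R1, 7: R1=7
after ADD R2, R1: R2=3+7=10
after XOR R6, 10: R6=10^10=0
after SUB R1, 1: R1=7-1=6
CMP R1, 3  (cmp 6,3)
JGT L0: taken
after ADD R2, R1: R2=10+6=16
after XOR R6, 10: R6=0^10=10
after SUB R1, 1: R1=6-1=5
CMP R1, 3  (cmp 5,3)
JGT L0: taken
after ADD R2, R1: R2=16+5=21
after XOR R6, 10: R6=10^10=0
after SUB R1, 1: R1=5-1=4
CMP R1, 3  (cmp 4,3)
JGT L0: taken
after ADD R2, R1: R2=21+4=25
after XOR R6, 10: R6=0^10=10
after SUB R1, 1: R1=4-1=3
CMP R1, 3  (cmp 3,3)
JGT L0: not taken
halt.
Total executed instructions: 24.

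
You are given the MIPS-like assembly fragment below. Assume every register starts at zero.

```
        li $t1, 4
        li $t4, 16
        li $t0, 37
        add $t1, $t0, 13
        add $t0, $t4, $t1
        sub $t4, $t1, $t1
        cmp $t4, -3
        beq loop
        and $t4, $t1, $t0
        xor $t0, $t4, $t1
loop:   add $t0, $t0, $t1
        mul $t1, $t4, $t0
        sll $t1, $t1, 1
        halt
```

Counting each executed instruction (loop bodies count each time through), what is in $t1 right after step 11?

50

$t1=4
$t4=16
$t0=37
$t1=37+13=50
$t0=16+50=66
$t4=50-50=0
cmp $t4, -3  (cmp 0,-3)
beq loop: not taken
$t4=50&66=2
$t0=2^50=48
$t0=48+50=98
After step 11: $t1 = 50.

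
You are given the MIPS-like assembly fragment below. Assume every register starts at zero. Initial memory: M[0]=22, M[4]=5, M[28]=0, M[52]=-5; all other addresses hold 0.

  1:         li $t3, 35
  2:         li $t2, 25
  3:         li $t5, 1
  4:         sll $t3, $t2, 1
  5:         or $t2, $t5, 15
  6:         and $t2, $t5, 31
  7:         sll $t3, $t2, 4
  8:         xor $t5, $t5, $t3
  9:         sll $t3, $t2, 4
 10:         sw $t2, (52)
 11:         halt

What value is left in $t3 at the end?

16

$t3=35
$t2=25
$t5=1
$t3=25<<1=50
$t2=1|15=15
$t2=1&31=1
$t3=1<<4=16
$t5=1^16=17
$t3=1<<4=16
sw $t2, (52) → M[52]=1
halt.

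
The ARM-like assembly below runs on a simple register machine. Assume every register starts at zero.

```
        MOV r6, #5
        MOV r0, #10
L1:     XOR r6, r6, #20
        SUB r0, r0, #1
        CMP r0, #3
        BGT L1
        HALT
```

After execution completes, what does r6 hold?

17

MOV r6, #5 → r6=5
MOV r0, #10 → r0=10
XOR r6, r6, #20 → r6=5^20=17
SUB r0, r0, #1 → r0=10-1=9
CMP r0, #3  (cmp 9,3)
BGT L1: taken
XOR r6, r6, #20 → r6=17^20=5
SUB r0, r0, #1 → r0=9-1=8
CMP r0, #3  (cmp 8,3)
BGT L1: taken
XOR r6, r6, #20 → r6=5^20=17
SUB r0, r0, #1 → r0=8-1=7
CMP r0, #3  (cmp 7,3)
BGT L1: taken
XOR r6, r6, #20 → r6=17^20=5
SUB r0, r0, #1 → r0=7-1=6
CMP r0, #3  (cmp 6,3)
BGT L1: taken
XOR r6, r6, #20 → r6=5^20=17
SUB r0, r0, #1 → r0=6-1=5
CMP r0, #3  (cmp 5,3)
BGT L1: taken
XOR r6, r6, #20 → r6=17^20=5
SUB r0, r0, #1 → r0=5-1=4
CMP r0, #3  (cmp 4,3)
BGT L1: taken
XOR r6, r6, #20 → r6=5^20=17
SUB r0, r0, #1 → r0=4-1=3
CMP r0, #3  (cmp 3,3)
BGT L1: not taken
halt.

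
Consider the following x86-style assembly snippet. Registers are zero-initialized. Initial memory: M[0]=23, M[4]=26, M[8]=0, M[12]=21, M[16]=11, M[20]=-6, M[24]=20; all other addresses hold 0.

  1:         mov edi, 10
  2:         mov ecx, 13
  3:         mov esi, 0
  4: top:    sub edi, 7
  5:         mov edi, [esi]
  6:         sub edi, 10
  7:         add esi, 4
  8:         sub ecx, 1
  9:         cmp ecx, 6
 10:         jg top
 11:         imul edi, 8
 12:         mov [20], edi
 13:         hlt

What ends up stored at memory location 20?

80

after mov edi, 10: edi=10
after mov ecx, 13: ecx=13
after mov esi, 0: esi=0
after sub edi, 7: edi=10-7=3
after mov edi, [esi]: edi=M[0]=23
after sub edi, 10: edi=23-10=13
after add esi, 4: esi=0+4=4
after sub ecx, 1: ecx=13-1=12
cmp ecx, 6  (cmp 12,6)
jg top: taken
after sub edi, 7: edi=13-7=6
after mov edi, [esi]: edi=M[4]=26
after sub edi, 10: edi=26-10=16
after add esi, 4: esi=4+4=8
after sub ecx, 1: ecx=12-1=11
cmp ecx, 6  (cmp 11,6)
jg top: taken
after sub edi, 7: edi=16-7=9
after mov edi, [esi]: edi=M[8]=0
after sub edi, 10: edi=0-10=-10
after add esi, 4: esi=8+4=12
after sub ecx, 1: ecx=11-1=10
cmp ecx, 6  (cmp 10,6)
jg top: taken
after sub edi, 7: edi=(-10)-7=-17
after mov edi, [esi]: edi=M[12]=21
after sub edi, 10: edi=21-10=11
after add esi, 4: esi=12+4=16
after sub ecx, 1: ecx=10-1=9
cmp ecx, 6  (cmp 9,6)
jg top: taken
after sub edi, 7: edi=11-7=4
after mov edi, [esi]: edi=M[16]=11
after sub edi, 10: edi=11-10=1
after add esi, 4: esi=16+4=20
after sub ecx, 1: ecx=9-1=8
cmp ecx, 6  (cmp 8,6)
jg top: taken
after sub edi, 7: edi=1-7=-6
after mov edi, [esi]: edi=M[20]=-6
after sub edi, 10: edi=(-6)-10=-16
after add esi, 4: esi=20+4=24
after sub ecx, 1: ecx=8-1=7
cmp ecx, 6  (cmp 7,6)
jg top: taken
after sub edi, 7: edi=(-16)-7=-23
after mov edi, [esi]: edi=M[24]=20
after sub edi, 10: edi=20-10=10
after add esi, 4: esi=24+4=28
after sub ecx, 1: ecx=7-1=6
cmp ecx, 6  (cmp 6,6)
jg top: not taken
after imul edi, 8: edi=10*8=80
mov [20], edi → M[20]=80
halt.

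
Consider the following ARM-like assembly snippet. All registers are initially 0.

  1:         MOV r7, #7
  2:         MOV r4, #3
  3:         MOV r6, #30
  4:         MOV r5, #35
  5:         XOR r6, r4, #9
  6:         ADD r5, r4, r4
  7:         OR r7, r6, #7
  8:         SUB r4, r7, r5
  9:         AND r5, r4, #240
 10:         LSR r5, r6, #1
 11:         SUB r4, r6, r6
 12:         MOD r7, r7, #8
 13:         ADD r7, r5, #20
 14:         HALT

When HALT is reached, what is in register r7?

after MOV r7, #7: r7=7
after MOV r4, #3: r4=3
after MOV r6, #30: r6=30
after MOV r5, #35: r5=35
after XOR r6, r4, #9: r6=3^9=10
after ADD r5, r4, r4: r5=3+3=6
after OR r7, r6, #7: r7=10|7=15
after SUB r4, r7, r5: r4=15-6=9
after AND r5, r4, #240: r5=9&240=0
after LSR r5, r6, #1: r5=10>>1=5
after SUB r4, r6, r6: r4=10-10=0
after MOD r7, r7, #8: r7=15%8=7
after ADD r7, r5, #20: r7=5+20=25
halt.

25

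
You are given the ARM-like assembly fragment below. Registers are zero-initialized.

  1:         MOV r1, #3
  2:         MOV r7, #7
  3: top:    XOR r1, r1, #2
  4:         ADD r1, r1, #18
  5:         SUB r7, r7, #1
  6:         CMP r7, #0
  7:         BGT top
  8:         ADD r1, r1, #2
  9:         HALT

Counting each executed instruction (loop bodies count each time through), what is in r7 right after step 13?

r1=3
r7=7
r1=3^2=1
r1=1+18=19
r7=7-1=6
CMP r7, #0  (cmp 6,0)
BGT top: taken
r1=19^2=17
r1=17+18=35
r7=6-1=5
CMP r7, #0  (cmp 5,0)
BGT top: taken
r1=35^2=33
After step 13: r7 = 5.

5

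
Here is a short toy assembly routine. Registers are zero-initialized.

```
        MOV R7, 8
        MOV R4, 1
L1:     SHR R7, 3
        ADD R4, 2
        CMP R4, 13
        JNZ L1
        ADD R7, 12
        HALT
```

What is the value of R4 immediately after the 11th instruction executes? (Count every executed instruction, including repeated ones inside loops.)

MOV R7, 8 → R7=8
MOV R4, 1 → R4=1
SHR R7, 3 → R7=8>>3=1
ADD R4, 2 → R4=1+2=3
CMP R4, 13  (cmp 3,13)
JNZ L1: taken
SHR R7, 3 → R7=1>>3=0
ADD R4, 2 → R4=3+2=5
CMP R4, 13  (cmp 5,13)
JNZ L1: taken
SHR R7, 3 → R7=0>>3=0
After step 11: R4 = 5.

5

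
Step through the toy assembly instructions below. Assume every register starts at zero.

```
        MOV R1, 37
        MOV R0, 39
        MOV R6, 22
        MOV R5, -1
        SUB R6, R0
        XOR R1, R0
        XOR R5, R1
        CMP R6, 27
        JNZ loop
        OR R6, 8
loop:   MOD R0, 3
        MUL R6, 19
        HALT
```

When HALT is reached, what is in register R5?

-3

R1=37
R0=39
R6=22
R5=-1
R6=22-39=-17
R1=37^39=2
R5=(-1)^2=-3
CMP R6, 27  (cmp -17,27)
JNZ loop: taken
R0=39%3=0
R6=(-17)*19=-323
halt.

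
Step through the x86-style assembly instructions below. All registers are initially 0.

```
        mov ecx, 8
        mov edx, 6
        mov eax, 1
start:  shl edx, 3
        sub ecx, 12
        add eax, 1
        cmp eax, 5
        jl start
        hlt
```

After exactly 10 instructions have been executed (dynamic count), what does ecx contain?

ecx=8
edx=6
eax=1
edx=6<<3=48
ecx=8-12=-4
eax=1+1=2
cmp eax, 5  (cmp 2,5)
jl start: taken
edx=48<<3=384
ecx=(-4)-12=-16
After step 10: ecx = -16.

-16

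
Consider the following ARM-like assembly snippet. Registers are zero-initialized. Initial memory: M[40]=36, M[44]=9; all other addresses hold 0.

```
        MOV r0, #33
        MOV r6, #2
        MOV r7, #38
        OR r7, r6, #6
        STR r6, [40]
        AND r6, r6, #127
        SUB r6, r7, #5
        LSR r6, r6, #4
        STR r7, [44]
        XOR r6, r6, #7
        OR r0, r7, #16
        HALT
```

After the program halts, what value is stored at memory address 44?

MOV r0, #33 → r0=33
MOV r6, #2 → r6=2
MOV r7, #38 → r7=38
OR r7, r6, #6 → r7=2|6=6
STR r6, [40] → M[40]=2
AND r6, r6, #127 → r6=2&127=2
SUB r6, r7, #5 → r6=6-5=1
LSR r6, r6, #4 → r6=1>>4=0
STR r7, [44] → M[44]=6
XOR r6, r6, #7 → r6=0^7=7
OR r0, r7, #16 → r0=6|16=22
halt.

6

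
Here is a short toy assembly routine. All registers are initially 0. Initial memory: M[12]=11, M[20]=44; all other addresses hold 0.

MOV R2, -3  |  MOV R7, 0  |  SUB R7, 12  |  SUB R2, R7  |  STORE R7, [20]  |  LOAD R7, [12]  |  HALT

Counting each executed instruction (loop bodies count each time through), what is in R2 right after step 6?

R2=-3
R7=0
R7=0-12=-12
R2=(-3)-(-12)=9
STORE R7, [20] → M[20]=-12
R7=M[12]=11
After step 6: R2 = 9.

9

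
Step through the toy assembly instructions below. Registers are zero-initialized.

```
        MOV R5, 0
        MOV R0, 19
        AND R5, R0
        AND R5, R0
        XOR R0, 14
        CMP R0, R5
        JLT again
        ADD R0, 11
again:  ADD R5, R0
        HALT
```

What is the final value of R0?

R5=0
R0=19
R5=0&19=0
R5=0&19=0
R0=19^14=29
CMP R0, R5  (cmp 29,0)
JLT again: not taken
R0=29+11=40
R5=0+40=40
halt.

40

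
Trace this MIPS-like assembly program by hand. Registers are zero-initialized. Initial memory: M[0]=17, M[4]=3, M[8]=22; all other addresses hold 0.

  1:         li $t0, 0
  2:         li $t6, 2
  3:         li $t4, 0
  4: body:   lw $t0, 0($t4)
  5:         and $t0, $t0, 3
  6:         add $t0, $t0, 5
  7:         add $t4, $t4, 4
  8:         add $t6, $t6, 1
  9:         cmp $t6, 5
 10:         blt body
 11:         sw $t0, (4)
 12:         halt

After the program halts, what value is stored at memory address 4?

li $t0, 0 → $t0=0
li $t6, 2 → $t6=2
li $t4, 0 → $t4=0
lw $t0, 0($t4) → $t0=M[0]=17
and $t0, $t0, 3 → $t0=17&3=1
add $t0, $t0, 5 → $t0=1+5=6
add $t4, $t4, 4 → $t4=0+4=4
add $t6, $t6, 1 → $t6=2+1=3
cmp $t6, 5  (cmp 3,5)
blt body: taken
lw $t0, 0($t4) → $t0=M[4]=3
and $t0, $t0, 3 → $t0=3&3=3
add $t0, $t0, 5 → $t0=3+5=8
add $t4, $t4, 4 → $t4=4+4=8
add $t6, $t6, 1 → $t6=3+1=4
cmp $t6, 5  (cmp 4,5)
blt body: taken
lw $t0, 0($t4) → $t0=M[8]=22
and $t0, $t0, 3 → $t0=22&3=2
add $t0, $t0, 5 → $t0=2+5=7
add $t4, $t4, 4 → $t4=8+4=12
add $t6, $t6, 1 → $t6=4+1=5
cmp $t6, 5  (cmp 5,5)
blt body: not taken
sw $t0, (4) → M[4]=7
halt.

7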